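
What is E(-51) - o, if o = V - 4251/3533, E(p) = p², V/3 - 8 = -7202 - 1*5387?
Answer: 142539603/3533 ≈ 40345.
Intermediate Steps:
V = -37743 (V = 24 + 3*(-7202 - 1*5387) = 24 + 3*(-7202 - 5387) = 24 + 3*(-12589) = 24 - 37767 = -37743)
o = -133350270/3533 (o = -37743 - 4251/3533 = -133350270/3533 ≈ -37744.)
E(-51) - o = (-51)² - 1*(-133350270/3533) = 2601 + 133350270/3533 = 142539603/3533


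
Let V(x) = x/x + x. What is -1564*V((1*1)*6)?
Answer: -10948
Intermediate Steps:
V(x) = 1 + x
-1564*V((1*1)*6) = -1564*(1 + (1*1)*6) = -1564*(1 + 1*6) = -1564*(1 + 6) = -1564*7 = -10948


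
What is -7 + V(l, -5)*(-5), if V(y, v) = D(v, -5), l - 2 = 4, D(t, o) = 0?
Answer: -7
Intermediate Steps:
l = 6 (l = 2 + 4 = 6)
V(y, v) = 0
-7 + V(l, -5)*(-5) = -7 + 0*(-5) = -7 + 0 = -7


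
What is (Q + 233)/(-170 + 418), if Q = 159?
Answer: 49/31 ≈ 1.5806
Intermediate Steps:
(Q + 233)/(-170 + 418) = (159 + 233)/(-170 + 418) = 392/248 = 392*(1/248) = 49/31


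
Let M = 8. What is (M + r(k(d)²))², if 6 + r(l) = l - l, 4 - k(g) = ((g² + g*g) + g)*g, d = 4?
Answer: 4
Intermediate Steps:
k(g) = 4 - g*(g + 2*g²) (k(g) = 4 - ((g² + g*g) + g)*g = 4 - ((g² + g²) + g)*g = 4 - (2*g² + g)*g = 4 - (g + 2*g²)*g = 4 - g*(g + 2*g²))
r(l) = -6 (r(l) = -6 + (l - l) = -6 + 0 = -6)
(M + r(k(d)²))² = (8 - 6)² = 2² = 4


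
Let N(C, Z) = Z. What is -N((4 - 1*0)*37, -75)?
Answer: 75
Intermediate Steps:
-N((4 - 1*0)*37, -75) = -1*(-75) = 75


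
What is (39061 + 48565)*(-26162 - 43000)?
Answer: -6060389412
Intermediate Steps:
(39061 + 48565)*(-26162 - 43000) = 87626*(-69162) = -6060389412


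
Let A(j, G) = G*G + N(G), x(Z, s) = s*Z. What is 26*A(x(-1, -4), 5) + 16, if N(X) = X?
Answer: 796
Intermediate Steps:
x(Z, s) = Z*s
A(j, G) = G + G² (A(j, G) = G*G + G = G² + G = G + G²)
26*A(x(-1, -4), 5) + 16 = 26*(5*(1 + 5)) + 16 = 26*(5*6) + 16 = 26*30 + 16 = 780 + 16 = 796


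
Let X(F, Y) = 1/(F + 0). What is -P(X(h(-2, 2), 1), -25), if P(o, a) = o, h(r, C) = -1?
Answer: 1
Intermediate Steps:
X(F, Y) = 1/F
-P(X(h(-2, 2), 1), -25) = -1/(-1) = -1*(-1) = 1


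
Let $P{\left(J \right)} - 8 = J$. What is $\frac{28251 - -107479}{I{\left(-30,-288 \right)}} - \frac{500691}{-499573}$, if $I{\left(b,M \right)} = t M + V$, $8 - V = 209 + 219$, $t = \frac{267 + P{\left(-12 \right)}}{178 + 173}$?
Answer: $- \frac{1316029777137}{6193706054} \approx -212.48$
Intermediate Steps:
$P{\left(J \right)} = 8 + J$
$t = \frac{263}{351}$ ($t = \frac{267 + \left(8 - 12\right)}{178 + 173} = \frac{267 - 4}{351} = 263 \cdot \frac{1}{351} = \frac{263}{351} \approx 0.74929$)
$V = -420$ ($V = 8 - \left(209 + 219\right) = 8 - 428 = -420$)
$I{\left(b,M \right)} = -420 + \frac{263 M}{351}$ ($I{\left(b,M \right)} = \frac{263 M}{351} - 420 = -420 + \frac{263 M}{351}$)
$\frac{28251 - -107479}{I{\left(-30,-288 \right)}} - \frac{500691}{-499573} = \frac{28251 - -107479}{-420 + \frac{263}{351} \left(-288\right)} - \frac{500691}{-499573} = \frac{28251 + 107479}{-420 - \frac{8416}{39}} - - \frac{500691}{499573} = \frac{135730}{- \frac{24796}{39}} + \frac{500691}{499573} = 135730 \left(- \frac{39}{24796}\right) + \frac{500691}{499573} = - \frac{2646735}{12398} + \frac{500691}{499573} = - \frac{1316029777137}{6193706054}$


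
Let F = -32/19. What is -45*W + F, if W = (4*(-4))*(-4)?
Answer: -54752/19 ≈ -2881.7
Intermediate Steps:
W = 64 (W = -16*(-4) = 64)
F = -32/19 (F = -32*1/19 = -32/19 ≈ -1.6842)
-45*W + F = -45*64 - 32/19 = -2880 - 32/19 = -54752/19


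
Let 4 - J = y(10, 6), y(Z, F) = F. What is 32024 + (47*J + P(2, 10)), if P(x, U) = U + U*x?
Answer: 31960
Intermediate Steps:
J = -2 (J = 4 - 1*6 = 4 - 6 = -2)
32024 + (47*J + P(2, 10)) = 32024 + (47*(-2) + 10*(1 + 2)) = 32024 + (-94 + 10*3) = 32024 + (-94 + 30) = 32024 - 64 = 31960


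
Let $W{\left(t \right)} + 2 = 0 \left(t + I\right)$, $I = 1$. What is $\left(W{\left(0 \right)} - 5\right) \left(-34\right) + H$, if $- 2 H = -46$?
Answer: $261$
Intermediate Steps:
$H = 23$ ($H = \left(- \frac{1}{2}\right) \left(-46\right) = 23$)
$W{\left(t \right)} = -2$ ($W{\left(t \right)} = -2 + 0 \left(t + 1\right) = -2 + 0 \left(1 + t\right) = -2 + 0 = -2$)
$\left(W{\left(0 \right)} - 5\right) \left(-34\right) + H = \left(-2 - 5\right) \left(-34\right) + 23 = \left(-7\right) \left(-34\right) + 23 = 238 + 23 = 261$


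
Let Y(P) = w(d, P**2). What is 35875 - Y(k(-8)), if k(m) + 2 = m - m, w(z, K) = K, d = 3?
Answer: 35871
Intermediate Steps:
k(m) = -2 (k(m) = -2 + (m - m) = -2 + 0 = -2)
Y(P) = P**2
35875 - Y(k(-8)) = 35875 - 1*(-2)**2 = 35875 - 1*4 = 35875 - 4 = 35871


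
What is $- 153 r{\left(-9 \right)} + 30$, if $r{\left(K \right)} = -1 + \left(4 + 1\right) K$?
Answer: $7068$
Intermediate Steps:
$r{\left(K \right)} = -1 + 5 K$
$- 153 r{\left(-9 \right)} + 30 = - 153 \left(-1 + 5 \left(-9\right)\right) + 30 = - 153 \left(-1 - 45\right) + 30 = \left(-153\right) \left(-46\right) + 30 = 7038 + 30 = 7068$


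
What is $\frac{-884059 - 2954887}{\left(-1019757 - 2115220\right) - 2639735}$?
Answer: $\frac{1919473}{2887356} \approx 0.66479$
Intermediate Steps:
$\frac{-884059 - 2954887}{\left(-1019757 - 2115220\right) - 2639735} = - \frac{3838946}{-3134977 - 2639735} = - \frac{3838946}{-5774712} = \left(-3838946\right) \left(- \frac{1}{5774712}\right) = \frac{1919473}{2887356}$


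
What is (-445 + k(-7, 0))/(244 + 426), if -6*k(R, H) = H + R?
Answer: -2663/4020 ≈ -0.66244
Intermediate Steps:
k(R, H) = -H/6 - R/6 (k(R, H) = -(H + R)/6 = -H/6 - R/6)
(-445 + k(-7, 0))/(244 + 426) = (-445 + (-⅙*0 - ⅙*(-7)))/(244 + 426) = (-445 + (0 + 7/6))/670 = (-445 + 7/6)*(1/670) = -2663/6*1/670 = -2663/4020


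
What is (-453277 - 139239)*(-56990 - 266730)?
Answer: 191809279520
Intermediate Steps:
(-453277 - 139239)*(-56990 - 266730) = -592516*(-323720) = 191809279520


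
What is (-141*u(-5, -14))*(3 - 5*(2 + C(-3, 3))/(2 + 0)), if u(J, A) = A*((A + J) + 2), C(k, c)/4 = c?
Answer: 1073856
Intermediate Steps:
C(k, c) = 4*c
u(J, A) = A*(2 + A + J)
(-141*u(-5, -14))*(3 - 5*(2 + C(-3, 3))/(2 + 0)) = (-(-1974)*(2 - 14 - 5))*(3 - 5*(2 + 4*3)/(2 + 0)) = (-(-1974)*(-17))*(3 - 5*(2 + 12)/2) = (-141*238)*(3 - 70/2) = -33558*(3 - 5*7) = -33558*(3 - 35) = -33558*(-32) = 1073856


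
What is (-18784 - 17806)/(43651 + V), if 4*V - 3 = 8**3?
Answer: -146360/175119 ≈ -0.83577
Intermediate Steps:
V = 515/4 (V = 3/4 + (1/4)*8**3 = 3/4 + (1/4)*512 = 3/4 + 128 = 515/4 ≈ 128.75)
(-18784 - 17806)/(43651 + V) = (-18784 - 17806)/(43651 + 515/4) = -36590/175119/4 = -36590*4/175119 = -146360/175119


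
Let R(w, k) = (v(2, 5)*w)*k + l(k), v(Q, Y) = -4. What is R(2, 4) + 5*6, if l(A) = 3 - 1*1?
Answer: 0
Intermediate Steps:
l(A) = 2 (l(A) = 3 - 1 = 2)
R(w, k) = 2 - 4*k*w (R(w, k) = (-4*w)*k + 2 = -4*k*w + 2 = 2 - 4*k*w)
R(2, 4) + 5*6 = (2 - 4*4*2) + 5*6 = (2 - 32) + 30 = -30 + 30 = 0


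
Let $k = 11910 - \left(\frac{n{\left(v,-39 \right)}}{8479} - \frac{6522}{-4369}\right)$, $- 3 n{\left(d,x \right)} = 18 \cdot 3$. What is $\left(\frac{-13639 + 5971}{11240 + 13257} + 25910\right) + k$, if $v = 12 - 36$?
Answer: $\frac{2018791524350180}{53381486191} \approx 37818.0$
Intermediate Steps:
$v = -24$
$n{\left(d,x \right)} = -18$ ($n{\left(d,x \right)} = - \frac{18 \cdot 3}{3} = \left(- \frac{1}{3}\right) 54 = -18$)
$k = \frac{441147763014}{37044751}$ ($k = 11910 - \left(- \frac{18}{8479} - \frac{6522}{-4369}\right) = 11910 - \left(\left(-18\right) \frac{1}{8479} - - \frac{6522}{4369}\right) = 11910 - \left(- \frac{18}{8479} + \frac{6522}{4369}\right) = 11910 - \frac{55221396}{37044751} = \frac{441147763014}{37044751} \approx 11909.0$)
$\left(\frac{-13639 + 5971}{11240 + 13257} + 25910\right) + k = \left(\frac{-13639 + 5971}{11240 + 13257} + 25910\right) + \frac{441147763014}{37044751} = \left(- \frac{7668}{24497} + 25910\right) + \frac{441147763014}{37044751} = \frac{634709602}{24497} + \frac{441147763014}{37044751} = \frac{2018791524350180}{53381486191}$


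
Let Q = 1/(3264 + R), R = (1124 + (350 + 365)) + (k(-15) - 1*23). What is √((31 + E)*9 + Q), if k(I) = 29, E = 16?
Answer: 2*√2760275193/5109 ≈ 20.567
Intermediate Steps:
R = 1845 (R = (1124 + (350 + 365)) + (29 - 1*23) = (1124 + 715) + (29 - 23) = 1839 + 6 = 1845)
Q = 1/5109 (Q = 1/(3264 + 1845) = 1/5109 ≈ 0.00019573)
√((31 + E)*9 + Q) = √((31 + 16)*9 + 1/5109) = √(47*9 + 1/5109) = √(423 + 1/5109) = √(2161108/5109) = 2*√2760275193/5109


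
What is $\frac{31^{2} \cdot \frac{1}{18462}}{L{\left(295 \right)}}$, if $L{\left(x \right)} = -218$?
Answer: $- \frac{961}{4024716} \approx -0.00023877$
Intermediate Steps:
$\frac{31^{2} \cdot \frac{1}{18462}}{L{\left(295 \right)}} = \frac{31^{2} \cdot \frac{1}{18462}}{-218} = 961 \cdot \frac{1}{18462} \left(- \frac{1}{218}\right) = \frac{961}{18462} \left(- \frac{1}{218}\right) = - \frac{961}{4024716}$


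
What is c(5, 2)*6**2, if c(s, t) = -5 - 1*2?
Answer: -252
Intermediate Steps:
c(s, t) = -7 (c(s, t) = -5 - 2 = -7)
c(5, 2)*6**2 = -7*6**2 = -7*36 = -252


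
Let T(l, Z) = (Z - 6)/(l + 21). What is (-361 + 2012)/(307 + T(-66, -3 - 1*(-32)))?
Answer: 74295/13792 ≈ 5.3868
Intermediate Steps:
T(l, Z) = (-6 + Z)/(21 + l)
(-361 + 2012)/(307 + T(-66, -3 - 1*(-32))) = (-361 + 2012)/(307 + (-6 + (-3 - 1*(-32)))/(21 - 66)) = 1651/(307 + (-6 + (-3 + 32))/(-45)) = 1651/(307 - (-6 + 29)/45) = 1651/(307 - 1/45*23) = 1651/(307 - 23/45) = 1651/(13792/45) = 1651*(45/13792) = 74295/13792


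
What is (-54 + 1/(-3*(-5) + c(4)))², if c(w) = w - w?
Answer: 654481/225 ≈ 2908.8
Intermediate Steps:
c(w) = 0
(-54 + 1/(-3*(-5) + c(4)))² = (-54 + 1/(-3*(-5) + 0))² = (-54 + 1/(15 + 0))² = (-54 + 1/15)² = (-809/15)² = 654481/225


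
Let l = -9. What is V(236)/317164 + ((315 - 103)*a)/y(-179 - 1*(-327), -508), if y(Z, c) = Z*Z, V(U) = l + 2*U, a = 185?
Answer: 284179/158582 ≈ 1.7920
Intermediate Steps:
V(U) = -9 + 2*U
y(Z, c) = Z²
V(236)/317164 + ((315 - 103)*a)/y(-179 - 1*(-327), -508) = (-9 + 2*236)/317164 + ((315 - 103)*185)/((-179 - 1*(-327))²) = (-9 + 472)*(1/317164) + (212*185)/((-179 + 327)²) = 463*(1/317164) + 39220/(148²) = 463/317164 + 39220/21904 = 463/317164 + 39220*(1/21904) = 463/317164 + 265/148 = 284179/158582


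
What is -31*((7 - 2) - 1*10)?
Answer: 155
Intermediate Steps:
-31*((7 - 2) - 1*10) = -31*(5 - 10) = -31*(-5) = 155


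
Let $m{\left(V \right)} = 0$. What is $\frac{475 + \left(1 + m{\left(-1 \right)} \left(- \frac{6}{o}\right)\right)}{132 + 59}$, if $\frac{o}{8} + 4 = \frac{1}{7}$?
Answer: $\frac{476}{191} \approx 2.4921$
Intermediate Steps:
$o = - \frac{216}{7}$ ($o = -32 + \frac{8}{7} = - \frac{216}{7} \approx -30.857$)
$\frac{475 + \left(1 + m{\left(-1 \right)} \left(- \frac{6}{o}\right)\right)}{132 + 59} = \frac{475 + \left(1 + 0 \left(- \frac{6}{- \frac{216}{7}}\right)\right)}{132 + 59} = \frac{475 + \left(1 + 0 \left(\left(-6\right) \left(- \frac{7}{216}\right)\right)\right)}{191} = \left(475 + \left(1 + 0 \cdot \frac{7}{36}\right)\right) \frac{1}{191} = \left(475 + \left(1 + 0\right)\right) \frac{1}{191} = \left(475 + 1\right) \frac{1}{191} = 476 \cdot \frac{1}{191} = \frac{476}{191}$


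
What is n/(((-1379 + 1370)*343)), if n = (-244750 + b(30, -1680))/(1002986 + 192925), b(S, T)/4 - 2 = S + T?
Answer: 35906/527396751 ≈ 6.8082e-5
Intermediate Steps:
b(S, T) = 8 + 4*S + 4*T (b(S, T) = 8 + 4*(S + T) = 8 + (4*S + 4*T) = 8 + 4*S + 4*T)
n = -251342/1195911 (n = (-244750 + (8 + 4*30 + 4*(-1680)))/(1002986 + 192925) = (-244750 + (8 + 120 - 6720))/1195911 = (-244750 - 6592)*(1/1195911) = -251342*1/1195911 = -251342/1195911 ≈ -0.21017)
n/(((-1379 + 1370)*343)) = -251342*1/(343*(-1379 + 1370))/1195911 = -251342/(1195911*((-9*343))) = -251342/1195911/(-3087) = -251342/1195911*(-1/3087) = 35906/527396751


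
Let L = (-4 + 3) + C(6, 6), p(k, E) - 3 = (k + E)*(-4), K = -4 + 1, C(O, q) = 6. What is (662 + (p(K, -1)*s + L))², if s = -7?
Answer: 285156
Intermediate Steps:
K = -3
p(k, E) = 3 - 4*E - 4*k (p(k, E) = 3 + (k + E)*(-4) = 3 + (E + k)*(-4) = 3 + (-4*E - 4*k) = 3 - 4*E - 4*k)
L = 5 (L = (-4 + 3) + 6 = -1 + 6 = 5)
(662 + (p(K, -1)*s + L))² = (662 + ((3 - 4*(-1) - 4*(-3))*(-7) + 5))² = (662 + ((3 + 4 + 12)*(-7) + 5))² = (662 + (19*(-7) + 5))² = (662 + (-133 + 5))² = (662 - 128)² = 534² = 285156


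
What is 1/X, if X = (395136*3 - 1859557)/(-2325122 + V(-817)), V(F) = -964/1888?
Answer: 1097457825/318198328 ≈ 3.4490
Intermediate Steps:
V(F) = -241/472 (V(F) = -964*1/1888 = -241/472)
X = 318198328/1097457825 (X = (395136*3 - 1859557)/(-2325122 - 241/472) = (1185408 - 1859557)/(-1097457825/472) = -674149*(-472/1097457825) = 318198328/1097457825 ≈ 0.28994)
1/X = 1/(318198328/1097457825) = 1097457825/318198328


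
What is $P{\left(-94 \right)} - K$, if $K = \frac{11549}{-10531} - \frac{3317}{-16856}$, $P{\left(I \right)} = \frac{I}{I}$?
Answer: $\frac{337249153}{177510536} \approx 1.8999$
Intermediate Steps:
$P{\left(I \right)} = 1$
$K = - \frac{159738617}{177510536}$ ($K = 11549 \left(- \frac{1}{10531}\right) - - \frac{3317}{16856} = - \frac{11549}{10531} + \frac{3317}{16856} = - \frac{159738617}{177510536} \approx -0.89988$)
$P{\left(-94 \right)} - K = 1 - - \frac{159738617}{177510536} = 1 + \frac{159738617}{177510536} = \frac{337249153}{177510536}$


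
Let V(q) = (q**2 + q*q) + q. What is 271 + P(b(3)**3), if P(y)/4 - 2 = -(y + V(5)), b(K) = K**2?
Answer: -2857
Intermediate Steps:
V(q) = q + 2*q**2 (V(q) = (q**2 + q**2) + q = 2*q**2 + q = q + 2*q**2)
P(y) = -212 - 4*y (P(y) = 8 + 4*(-(y + 5*(1 + 2*5))) = 8 + 4*(-(y + 5*(1 + 10))) = 8 + 4*(-(y + 5*11)) = 8 + 4*(-(y + 55)) = 8 + 4*(-(55 + y)) = 8 + 4*(-55 - y) = 8 + (-220 - 4*y) = -212 - 4*y)
271 + P(b(3)**3) = 271 + (-212 - 4*(3**2)**3) = 271 + (-212 - 4*9**3) = 271 + (-212 - 4*729) = 271 + (-212 - 2916) = 271 - 3128 = -2857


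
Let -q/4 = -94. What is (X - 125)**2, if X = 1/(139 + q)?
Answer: 4144011876/265225 ≈ 15625.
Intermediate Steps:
q = 376 (q = -4*(-94) = 376)
X = 1/515 (X = 1/(139 + 376) = 1/515 ≈ 0.0019417)
(X - 125)**2 = (1/515 - 125)**2 = (-64374/515)**2 = 4144011876/265225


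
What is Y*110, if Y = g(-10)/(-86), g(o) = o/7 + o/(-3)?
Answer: -2200/903 ≈ -2.4363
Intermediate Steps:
g(o) = -4*o/21 (g(o) = o*(⅐) + o*(-⅓) = o/7 - o/3 = -4*o/21)
Y = -20/903 (Y = -4/21*(-10)/(-86) = (40/21)*(-1/86) = -20/903 ≈ -0.022148)
Y*110 = -20/903*110 = -2200/903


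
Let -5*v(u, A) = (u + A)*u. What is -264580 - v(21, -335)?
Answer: -1329494/5 ≈ -2.6590e+5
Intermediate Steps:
v(u, A) = -u*(A + u)/5 (v(u, A) = -(u + A)*u/5 = -(A + u)*u/5 = -u*(A + u)/5)
-264580 - v(21, -335) = -264580 - (-1)*21*(-335 + 21)/5 = -264580 - (-1)*21*(-314)/5 = -264580 - 1*6594/5 = -264580 - 6594/5 = -1329494/5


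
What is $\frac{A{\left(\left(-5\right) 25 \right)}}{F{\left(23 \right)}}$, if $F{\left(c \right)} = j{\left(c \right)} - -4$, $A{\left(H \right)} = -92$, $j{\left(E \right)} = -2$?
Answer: $-46$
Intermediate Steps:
$F{\left(c \right)} = 2$ ($F{\left(c \right)} = -2 - -4 = -2 + 4 = 2$)
$\frac{A{\left(\left(-5\right) 25 \right)}}{F{\left(23 \right)}} = - \frac{92}{2} = \left(-92\right) \frac{1}{2} = -46$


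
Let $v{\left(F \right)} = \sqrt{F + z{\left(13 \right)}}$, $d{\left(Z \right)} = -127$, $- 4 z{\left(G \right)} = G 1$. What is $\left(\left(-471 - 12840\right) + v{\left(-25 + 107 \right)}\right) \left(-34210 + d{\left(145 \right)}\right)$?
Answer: $457059807 - \frac{103011 \sqrt{35}}{2} \approx 4.5676 \cdot 10^{8}$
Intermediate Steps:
$z{\left(G \right)} = - \frac{G}{4}$ ($z{\left(G \right)} = - \frac{G 1}{4} = - \frac{G}{4}$)
$v{\left(F \right)} = \sqrt{- \frac{13}{4} + F}$ ($v{\left(F \right)} = \sqrt{F - \frac{13}{4}} = \sqrt{- \frac{13}{4} + F}$)
$\left(\left(-471 - 12840\right) + v{\left(-25 + 107 \right)}\right) \left(-34210 + d{\left(145 \right)}\right) = \left(\left(-471 - 12840\right) + \frac{\sqrt{-13 + 4 \left(-25 + 107\right)}}{2}\right) \left(-34210 - 127\right) = \left(\left(-471 - 12840\right) + \frac{\sqrt{-13 + 4 \cdot 82}}{2}\right) \left(-34337\right) = \left(-13311 + \frac{\sqrt{-13 + 328}}{2}\right) \left(-34337\right) = \left(-13311 + \frac{\sqrt{315}}{2}\right) \left(-34337\right) = \left(-13311 + \frac{3 \sqrt{35}}{2}\right) \left(-34337\right) = 457059807 - \frac{103011 \sqrt{35}}{2}$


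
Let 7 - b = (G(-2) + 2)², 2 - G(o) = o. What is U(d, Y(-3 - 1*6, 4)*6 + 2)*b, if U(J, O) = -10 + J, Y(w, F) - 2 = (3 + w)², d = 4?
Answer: 174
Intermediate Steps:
G(o) = 2 - o
Y(w, F) = 2 + (3 + w)²
b = -29 (b = 7 - ((2 - 1*(-2)) + 2)² = 7 - ((2 + 2) + 2)² = 7 - (4 + 2)² = 7 - 1*6² = 7 - 1*36 = 7 - 36 = -29)
U(d, Y(-3 - 1*6, 4)*6 + 2)*b = (-10 + 4)*(-29) = -6*(-29) = 174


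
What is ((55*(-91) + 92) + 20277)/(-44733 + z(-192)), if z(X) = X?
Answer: -15364/44925 ≈ -0.34199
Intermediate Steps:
((55*(-91) + 92) + 20277)/(-44733 + z(-192)) = ((55*(-91) + 92) + 20277)/(-44733 - 192) = ((-5005 + 92) + 20277)/(-44925) = (-4913 + 20277)*(-1/44925) = 15364*(-1/44925) = -15364/44925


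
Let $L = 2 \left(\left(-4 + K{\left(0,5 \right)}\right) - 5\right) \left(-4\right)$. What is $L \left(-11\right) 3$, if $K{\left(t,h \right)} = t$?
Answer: $-2376$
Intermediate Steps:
$L = 72$ ($L = 2 \left(\left(-4 + 0\right) - 5\right) \left(-4\right) = 2 \left(-4 - 5\right) \left(-4\right) = 2 \left(-9\right) \left(-4\right) = \left(-18\right) \left(-4\right) = 72$)
$L \left(-11\right) 3 = 72 \left(-11\right) 3 = \left(-792\right) 3 = -2376$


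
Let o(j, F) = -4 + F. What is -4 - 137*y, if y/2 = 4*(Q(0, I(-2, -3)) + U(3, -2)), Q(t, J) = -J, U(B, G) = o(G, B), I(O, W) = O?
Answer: -1100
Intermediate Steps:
U(B, G) = -4 + B
y = 8 (y = 2*(4*(-1*(-2) + (-4 + 3))) = 2*(4*(2 - 1)) = 2*(4*1) = 2*4 = 8)
-4 - 137*y = -4 - 137*8 = -4 - 1096 = -1100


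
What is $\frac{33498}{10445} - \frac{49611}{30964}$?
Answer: $\frac{519045177}{323418980} \approx 1.6049$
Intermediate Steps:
$\frac{33498}{10445} - \frac{49611}{30964} = \frac{519045177}{323418980}$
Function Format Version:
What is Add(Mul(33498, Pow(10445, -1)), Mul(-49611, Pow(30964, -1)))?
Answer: Rational(519045177, 323418980) ≈ 1.6049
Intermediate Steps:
Add(Mul(33498, Pow(10445, -1)), Mul(-49611, Pow(30964, -1))) = Add(Mul(33498, Rational(1, 10445)), Mul(-49611, Rational(1, 30964))) = Add(Rational(33498, 10445), Rational(-49611, 30964)) = Rational(519045177, 323418980)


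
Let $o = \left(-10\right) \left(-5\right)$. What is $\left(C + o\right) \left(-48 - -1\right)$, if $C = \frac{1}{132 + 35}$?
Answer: $- \frac{392497}{167} \approx -2350.3$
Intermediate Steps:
$C = \frac{1}{167} \approx 0.005988$
$o = 50$
$\left(C + o\right) \left(-48 - -1\right) = \left(\frac{1}{167} + 50\right) \left(-48 - -1\right) = \frac{8351 \left(-48 + 1\right)}{167} = \frac{8351}{167} \left(-47\right) = - \frac{392497}{167}$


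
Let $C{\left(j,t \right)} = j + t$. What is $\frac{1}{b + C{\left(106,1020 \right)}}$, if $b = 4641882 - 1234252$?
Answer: $\frac{1}{3408756} \approx 2.9336 \cdot 10^{-7}$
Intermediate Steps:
$b = 3407630$
$\frac{1}{b + C{\left(106,1020 \right)}} = \frac{1}{3407630 + \left(106 + 1020\right)} = \frac{1}{3407630 + 1126} = \frac{1}{3408756}$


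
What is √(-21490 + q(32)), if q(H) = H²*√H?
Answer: √(-21490 + 4096*√2) ≈ 125.29*I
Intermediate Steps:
q(H) = H^(5/2)
√(-21490 + q(32)) = √(-21490 + 32^(5/2)) = √(-21490 + 4096*√2)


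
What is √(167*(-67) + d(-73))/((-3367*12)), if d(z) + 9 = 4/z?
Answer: -I*√59674434/2949492 ≈ -0.0026191*I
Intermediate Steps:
d(z) = -9 + 4/z
√(167*(-67) + d(-73))/((-3367*12)) = √(167*(-67) + (-9 + 4/(-73)))/((-3367*12)) = √(-11189 + (-9 + 4*(-1/73)))/(-40404) = √(-11189 + (-9 - 4/73))*(-1/40404) = √(-11189 - 661/73)*(-1/40404) = √(-817458/73)*(-1/40404) = (I*√59674434/73)*(-1/40404) = -I*√59674434/2949492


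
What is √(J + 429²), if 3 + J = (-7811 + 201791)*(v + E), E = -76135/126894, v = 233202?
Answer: 28*√25807948710246122/21149 ≈ 2.1269e+5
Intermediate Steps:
E = -76135/126894 (E = -76135*1/126894 = -76135/126894 ≈ -0.59999)
J = 956704783722043/21149 (J = -3 + (-7811 + 201791)*(233202 - 76135/126894) = -3 + 193980*(29591858453/126894) = -3 + 956704783785490/21149 = 956704783722043/21149 ≈ 4.5236e+10)
√(J + 429²) = √(956704783722043/21149 + 429²) = √(956704783722043/21149 + 184041) = √(956708676005152/21149) = 28*√25807948710246122/21149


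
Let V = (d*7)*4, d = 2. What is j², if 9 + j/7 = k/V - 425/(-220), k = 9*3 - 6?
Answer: 16999129/7744 ≈ 2195.1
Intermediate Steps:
V = 56 (V = (2*7)*4 = 14*4 = 56)
k = 21 (k = 27 - 6 = 21)
j = -4123/88 (j = -63 + 7*(21/56 - 425/(-220)) = -63 + 7*(21*(1/56) - 425*(-1/220)) = -63 + 7*(3/8 + 85/44) = -63 + 7*(203/88) = -63 + 1421/88 = -4123/88 ≈ -46.852)
j² = (-4123/88)² = 16999129/7744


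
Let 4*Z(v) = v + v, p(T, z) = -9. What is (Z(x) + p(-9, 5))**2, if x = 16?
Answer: 1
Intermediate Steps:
Z(v) = v/2 (Z(v) = (v + v)/4 = (2*v)/4 = v/2)
(Z(x) + p(-9, 5))**2 = ((1/2)*16 - 9)**2 = (8 - 9)**2 = (-1)**2 = 1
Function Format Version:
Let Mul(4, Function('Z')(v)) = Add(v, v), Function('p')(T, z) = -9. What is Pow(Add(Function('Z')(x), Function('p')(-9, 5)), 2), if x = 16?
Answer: 1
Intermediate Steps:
Function('Z')(v) = Mul(Rational(1, 2), v) (Function('Z')(v) = Mul(Rational(1, 4), Add(v, v)) = Mul(Rational(1, 4), Mul(2, v)) = Mul(Rational(1, 2), v))
Pow(Add(Function('Z')(x), Function('p')(-9, 5)), 2) = Pow(Add(Mul(Rational(1, 2), 16), -9), 2) = Pow(Add(8, -9), 2) = Pow(-1, 2) = 1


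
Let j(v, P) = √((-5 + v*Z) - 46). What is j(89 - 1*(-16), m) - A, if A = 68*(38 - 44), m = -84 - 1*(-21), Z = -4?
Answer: 408 + I*√471 ≈ 408.0 + 21.703*I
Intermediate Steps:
m = -63 (m = -84 + 21 = -63)
j(v, P) = √(-51 - 4*v) (j(v, P) = √((-5 + v*(-4)) - 46) = √((-5 - 4*v) - 46) = √(-51 - 4*v))
A = -408 (A = 68*(-6) = -408)
j(89 - 1*(-16), m) - A = √(-51 - 4*(89 - 1*(-16))) - 1*(-408) = √(-51 - 4*(89 + 16)) + 408 = √(-51 - 4*105) + 408 = √(-51 - 420) + 408 = √(-471) + 408 = I*√471 + 408 = 408 + I*√471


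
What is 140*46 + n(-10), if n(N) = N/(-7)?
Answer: 45090/7 ≈ 6441.4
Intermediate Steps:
n(N) = -N/7 (n(N) = N*(-⅐) = -N/7)
140*46 + n(-10) = 140*46 - ⅐*(-10) = 6440 + 10/7 = 45090/7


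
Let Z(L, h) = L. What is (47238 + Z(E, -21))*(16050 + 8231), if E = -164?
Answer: 1143003794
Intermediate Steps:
(47238 + Z(E, -21))*(16050 + 8231) = (47238 - 164)*(16050 + 8231) = 47074*24281 = 1143003794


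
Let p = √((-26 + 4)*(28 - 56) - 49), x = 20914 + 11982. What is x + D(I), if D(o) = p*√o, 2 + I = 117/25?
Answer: 32896 + 9*√469/5 ≈ 32935.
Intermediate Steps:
x = 32896
I = 67/25 (I = -2 + 117/25 = 67/25 ≈ 2.6800)
p = 9*√7 (p = √(-22*(-28) - 49) = √(616 - 49) = √567 = 9*√7 ≈ 23.812)
D(o) = 9*√7*√o (D(o) = (9*√7)*√o = 9*√7*√o)
x + D(I) = 32896 + 9*√7*√(67/25) = 32896 + 9*√7*(√67/5) = 32896 + 9*√469/5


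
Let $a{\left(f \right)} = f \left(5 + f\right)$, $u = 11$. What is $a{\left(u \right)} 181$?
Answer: $31856$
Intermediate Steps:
$a{\left(u \right)} 181 = 11 \left(5 + 11\right) 181 = 11 \cdot 16 \cdot 181 = 176 \cdot 181 = 31856$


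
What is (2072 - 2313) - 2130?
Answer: -2371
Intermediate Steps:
(2072 - 2313) - 2130 = -241 - 2130 = -2371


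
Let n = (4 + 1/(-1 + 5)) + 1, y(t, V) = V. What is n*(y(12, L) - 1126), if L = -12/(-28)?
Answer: -23637/4 ≈ -5909.3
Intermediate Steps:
L = 3/7 (L = -12*(-1/28) = 3/7 ≈ 0.42857)
n = 21/4 (n = (4 + 1/4) + 1 = 17/4 + 1 = 21/4 ≈ 5.2500)
n*(y(12, L) - 1126) = 21*(3/7 - 1126)/4 = (21/4)*(-7879/7) = -23637/4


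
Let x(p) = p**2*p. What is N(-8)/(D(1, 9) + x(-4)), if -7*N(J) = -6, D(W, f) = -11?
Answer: -2/175 ≈ -0.011429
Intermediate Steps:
N(J) = 6/7 (N(J) = -1/7*(-6) = 6/7)
x(p) = p**3
N(-8)/(D(1, 9) + x(-4)) = (6/7)/(-11 + (-4)**3) = (6/7)/(-11 - 64) = (6/7)/(-75) = -1/75*6/7 = -2/175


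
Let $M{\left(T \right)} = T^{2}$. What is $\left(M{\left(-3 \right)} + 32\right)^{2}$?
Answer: $1681$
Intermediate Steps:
$\left(M{\left(-3 \right)} + 32\right)^{2} = \left(\left(-3\right)^{2} + 32\right)^{2} = \left(9 + 32\right)^{2} = 41^{2} = 1681$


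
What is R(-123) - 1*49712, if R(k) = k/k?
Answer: -49711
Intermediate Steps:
R(k) = 1
R(-123) - 1*49712 = 1 - 1*49712 = 1 - 49712 = -49711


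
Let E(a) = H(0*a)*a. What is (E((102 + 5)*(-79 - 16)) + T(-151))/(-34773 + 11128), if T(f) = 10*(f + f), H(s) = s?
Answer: 604/4729 ≈ 0.12772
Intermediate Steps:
E(a) = 0 (E(a) = (0*a)*a = 0*a = 0)
T(f) = 20*f (T(f) = 10*(2*f) = 20*f)
(E((102 + 5)*(-79 - 16)) + T(-151))/(-34773 + 11128) = (0 + 20*(-151))/(-34773 + 11128) = (0 - 3020)/(-23645) = -3020*(-1/23645) = 604/4729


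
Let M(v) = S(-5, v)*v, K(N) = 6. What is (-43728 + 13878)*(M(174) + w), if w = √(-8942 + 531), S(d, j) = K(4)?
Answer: -31163400 - 29850*I*√8411 ≈ -3.1163e+7 - 2.7376e+6*I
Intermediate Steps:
S(d, j) = 6
M(v) = 6*v
w = I*√8411 (w = √(-8411) = I*√8411 ≈ 91.712*I)
(-43728 + 13878)*(M(174) + w) = (-43728 + 13878)*(6*174 + I*√8411) = -29850*(1044 + I*√8411) = -31163400 - 29850*I*√8411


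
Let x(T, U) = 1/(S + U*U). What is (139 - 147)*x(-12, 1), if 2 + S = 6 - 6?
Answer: 8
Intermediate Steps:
S = -2 (S = -2 + (6 - 6) = -2 + 0 = -2)
x(T, U) = 1/(-2 + U²) (x(T, U) = 1/(-2 + U*U) = 1/(-2 + U²))
(139 - 147)*x(-12, 1) = (139 - 147)/(-2 + 1²) = -8/(-2 + 1) = -8/(-1) = -8*(-1) = 8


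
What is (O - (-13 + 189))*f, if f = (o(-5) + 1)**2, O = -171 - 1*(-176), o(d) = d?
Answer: -2736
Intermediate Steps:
O = 5 (O = -171 + 176 = 5)
f = 16 (f = (-5 + 1)**2 = (-4)**2 = 16)
(O - (-13 + 189))*f = (5 - (-13 + 189))*16 = (5 - 1*176)*16 = (5 - 176)*16 = -171*16 = -2736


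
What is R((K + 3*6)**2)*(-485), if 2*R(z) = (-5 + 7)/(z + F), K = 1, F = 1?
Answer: -485/362 ≈ -1.3398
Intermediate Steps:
R(z) = 1/(1 + z) (R(z) = ((-5 + 7)/(z + 1))/2 = (2/(1 + z))/2 = 1/(1 + z))
R((K + 3*6)**2)*(-485) = -485/(1 + (1 + 3*6)**2) = -485/(1 + (1 + 18)**2) = -485/(1 + 19**2) = -485/(1 + 361) = -485/362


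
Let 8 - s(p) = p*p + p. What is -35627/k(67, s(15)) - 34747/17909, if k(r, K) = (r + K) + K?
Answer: 624249384/7109873 ≈ 87.800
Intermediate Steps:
s(p) = 8 - p - p² (s(p) = 8 - (p*p + p) = 8 - (p² + p) = 8 - (p + p²) = 8 + (-p - p²) = 8 - p - p²)
k(r, K) = r + 2*K (k(r, K) = (K + r) + K = r + 2*K)
-35627/k(67, s(15)) - 34747/17909 = -35627/(67 + 2*(8 - 1*15 - 1*15²)) - 34747/17909 = -35627/(67 + 2*(8 - 15 - 1*225)) - 34747*1/17909 = -35627/(67 + 2*(8 - 15 - 225)) - 34747/17909 = -35627/(67 + 2*(-232)) - 34747/17909 = -35627/(67 - 464) - 34747/17909 = -35627/(-397) - 34747/17909 = -35627*(-1/397) - 34747/17909 = 35627/397 - 34747/17909 = 624249384/7109873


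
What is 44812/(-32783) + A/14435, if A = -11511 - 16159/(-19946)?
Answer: -20428688697521/9438898079330 ≈ -2.1643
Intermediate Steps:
A = -229582247/19946 (A = -11511 - 16159*(-1)/19946 = -11511 - 1*(-16159/19946) = -11511 + 16159/19946 = -229582247/19946 ≈ -11510.)
44812/(-32783) + A/14435 = 44812/(-32783) - 229582247/19946/14435 = 44812*(-1/32783) - 229582247/19946*1/14435 = -44812/32783 - 229582247/287920510 = -20428688697521/9438898079330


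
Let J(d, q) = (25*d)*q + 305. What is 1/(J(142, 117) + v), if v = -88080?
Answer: 1/327575 ≈ 3.0527e-6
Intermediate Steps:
J(d, q) = 305 + 25*d*q (J(d, q) = 25*d*q + 305 = 305 + 25*d*q)
1/(J(142, 117) + v) = 1/((305 + 25*142*117) - 88080) = 1/((305 + 415350) - 88080) = 1/(415655 - 88080) = 1/327575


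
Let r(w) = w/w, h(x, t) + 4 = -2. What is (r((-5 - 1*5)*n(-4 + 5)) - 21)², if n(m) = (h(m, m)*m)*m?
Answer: 400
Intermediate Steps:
h(x, t) = -6 (h(x, t) = -4 - 2 = -6)
n(m) = -6*m² (n(m) = (-6*m)*m = -6*m²)
r(w) = 1
(r((-5 - 1*5)*n(-4 + 5)) - 21)² = (1 - 21)² = (-20)² = 400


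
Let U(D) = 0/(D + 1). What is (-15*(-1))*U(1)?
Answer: 0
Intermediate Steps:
U(D) = 0 (U(D) = 0/(1 + D) = 0)
(-15*(-1))*U(1) = -15*(-1)*0 = 15*0 = 0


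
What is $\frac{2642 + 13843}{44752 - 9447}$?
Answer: $\frac{3297}{7061} \approx 0.46693$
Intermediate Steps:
$\frac{2642 + 13843}{44752 - 9447} = \frac{16485}{35305} = 16485 \cdot \frac{1}{35305} = \frac{3297}{7061}$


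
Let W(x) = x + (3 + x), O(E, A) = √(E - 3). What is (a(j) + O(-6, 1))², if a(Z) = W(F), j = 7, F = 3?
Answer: 72 + 54*I ≈ 72.0 + 54.0*I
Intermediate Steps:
O(E, A) = √(-3 + E)
W(x) = 3 + 2*x
a(Z) = 9 (a(Z) = 3 + 2*3 = 3 + 6 = 9)
(a(j) + O(-6, 1))² = (9 + √(-3 - 6))² = (9 + √(-9))² = (9 + 3*I)²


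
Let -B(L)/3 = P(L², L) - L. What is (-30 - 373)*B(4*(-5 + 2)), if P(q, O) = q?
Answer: 188604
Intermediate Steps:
B(L) = -3*L² + 3*L (B(L) = -3*(L² - L) = -3*L² + 3*L)
(-30 - 373)*B(4*(-5 + 2)) = (-30 - 373)*(3*(4*(-5 + 2))*(1 - 4*(-5 + 2))) = -1209*4*(-3)*(1 - 4*(-3)) = -1209*(-12)*(1 - 1*(-12)) = -1209*(-12)*(1 + 12) = -1209*(-12)*13 = -403*(-468) = 188604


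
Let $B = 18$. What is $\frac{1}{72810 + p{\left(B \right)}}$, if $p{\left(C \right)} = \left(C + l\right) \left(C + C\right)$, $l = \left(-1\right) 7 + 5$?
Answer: $\frac{1}{73386} \approx 1.3627 \cdot 10^{-5}$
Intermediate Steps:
$l = -2$ ($l = -7 + 5 = -2$)
$p{\left(C \right)} = 2 C \left(-2 + C\right)$ ($p{\left(C \right)} = \left(C - 2\right) \left(C + C\right) = \left(-2 + C\right) 2 C = 2 C \left(-2 + C\right)$)
$\frac{1}{72810 + p{\left(B \right)}} = \frac{1}{72810 + 2 \cdot 18 \left(-2 + 18\right)} = \frac{1}{72810 + 2 \cdot 18 \cdot 16} = \frac{1}{72810 + 576} = \frac{1}{73386}$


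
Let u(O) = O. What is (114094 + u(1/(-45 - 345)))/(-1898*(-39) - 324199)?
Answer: -44496659/97569030 ≈ -0.45605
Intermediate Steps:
(114094 + u(1/(-45 - 345)))/(-1898*(-39) - 324199) = (114094 + 1/(-45 - 345))/(-1898*(-39) - 324199) = (114094 + 1/(-390))/(74022 - 324199) = (114094 - 1/390)/(-250177) = (44496659/390)*(-1/250177) = -44496659/97569030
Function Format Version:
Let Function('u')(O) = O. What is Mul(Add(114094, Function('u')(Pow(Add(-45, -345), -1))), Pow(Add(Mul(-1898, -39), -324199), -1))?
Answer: Rational(-44496659, 97569030) ≈ -0.45605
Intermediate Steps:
Mul(Add(114094, Function('u')(Pow(Add(-45, -345), -1))), Pow(Add(Mul(-1898, -39), -324199), -1)) = Mul(Add(114094, Pow(Add(-45, -345), -1)), Pow(Add(Mul(-1898, -39), -324199), -1)) = Mul(Add(114094, Pow(-390, -1)), Pow(Add(74022, -324199), -1)) = Mul(Add(114094, Rational(-1, 390)), Pow(-250177, -1)) = Mul(Rational(44496659, 390), Rational(-1, 250177)) = Rational(-44496659, 97569030)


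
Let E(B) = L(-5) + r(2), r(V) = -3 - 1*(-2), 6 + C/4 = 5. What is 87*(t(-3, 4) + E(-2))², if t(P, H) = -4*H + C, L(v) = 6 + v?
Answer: 34800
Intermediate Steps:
C = -4 (C = -24 + 4*5 = -24 + 20 = -4)
r(V) = -1 (r(V) = -3 + 2 = -1)
E(B) = 0 (E(B) = (6 - 5) - 1 = 1 - 1 = 0)
t(P, H) = -4 - 4*H (t(P, H) = -4*H - 4 = -4 - 4*H)
87*(t(-3, 4) + E(-2))² = 87*((-4 - 4*4) + 0)² = 87*((-4 - 16) + 0)² = 87*(-20 + 0)² = 87*(-20)² = 87*400 = 34800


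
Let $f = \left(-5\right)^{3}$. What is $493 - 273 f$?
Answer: $34618$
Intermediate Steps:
$f = -125$
$493 - 273 f = 493 - -34125 = 493 + 34125 = 34618$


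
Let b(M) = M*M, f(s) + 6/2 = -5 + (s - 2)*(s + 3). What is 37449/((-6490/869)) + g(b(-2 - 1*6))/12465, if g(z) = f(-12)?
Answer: -7375454279/1470870 ≈ -5014.4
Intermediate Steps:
f(s) = -8 + (-2 + s)*(3 + s) (f(s) = -3 + (-5 + (s - 2)*(s + 3)) = -3 + (-5 + (-2 + s)*(3 + s)) = -8 + (-2 + s)*(3 + s))
b(M) = M²
g(z) = 118 (g(z) = -14 - 12 + (-12)² = -14 - 12 + 144 = 118)
37449/((-6490/869)) + g(b(-2 - 1*6))/12465 = 37449/((-6490/869)) + 118/12465 = 37449/((-6490*1/869)) + 118*(1/12465) = 37449/(-590/79) + 118/12465 = 37449*(-79/590) + 118/12465 = -2958471/590 + 118/12465 = -7375454279/1470870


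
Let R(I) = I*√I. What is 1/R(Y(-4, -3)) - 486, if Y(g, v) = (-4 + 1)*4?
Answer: -486 + I*√3/72 ≈ -486.0 + 0.024056*I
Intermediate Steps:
Y(g, v) = -12 (Y(g, v) = -3*4 = -12)
R(I) = I^(3/2)
1/R(Y(-4, -3)) - 486 = 1/((-12)^(3/2)) - 486 = 1/(-24*I*√3) - 486 = I*√3/72 - 486 = -486 + I*√3/72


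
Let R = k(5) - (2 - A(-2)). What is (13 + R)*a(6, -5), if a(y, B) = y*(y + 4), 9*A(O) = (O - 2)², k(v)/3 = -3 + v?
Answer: 3380/3 ≈ 1126.7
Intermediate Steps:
k(v) = -9 + 3*v (k(v) = 3*(-3 + v) = -9 + 3*v)
A(O) = (-2 + O)²/9 (A(O) = (O - 2)²/9 = (-2 + O)²/9)
a(y, B) = y*(4 + y)
R = 52/9 (R = (-9 + 3*5) - (2 - (-2 - 2)²/9) = (-9 + 15) - (2 - (-4)²/9) = 6 - (2 - 16/9) = 6 - 1*2/9 = 6 - 2/9 = 52/9 ≈ 5.7778)
(13 + R)*a(6, -5) = (13 + 52/9)*(6*(4 + 6)) = 169*(6*10)/9 = (169/9)*60 = 3380/3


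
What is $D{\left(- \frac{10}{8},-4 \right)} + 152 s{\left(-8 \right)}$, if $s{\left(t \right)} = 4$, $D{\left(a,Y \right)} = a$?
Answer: $\frac{2427}{4} \approx 606.75$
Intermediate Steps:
$D{\left(- \frac{10}{8},-4 \right)} + 152 s{\left(-8 \right)} = - \frac{10}{8} + 152 \cdot 4 = \left(-10\right) \frac{1}{8} + 608 = - \frac{5}{4} + 608 = \frac{2427}{4}$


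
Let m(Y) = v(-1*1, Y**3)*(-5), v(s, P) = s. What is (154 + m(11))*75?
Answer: 11925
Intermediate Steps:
m(Y) = 5 (m(Y) = -1*1*(-5) = -1*(-5) = 5)
(154 + m(11))*75 = (154 + 5)*75 = 159*75 = 11925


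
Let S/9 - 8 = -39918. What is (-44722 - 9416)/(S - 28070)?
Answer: 27069/193630 ≈ 0.13980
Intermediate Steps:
S = -359190 (S = 72 + 9*(-39918) = 72 - 359262 = -359190)
(-44722 - 9416)/(S - 28070) = (-44722 - 9416)/(-359190 - 28070) = -54138/(-387260) = -54138*(-1/387260) = 27069/193630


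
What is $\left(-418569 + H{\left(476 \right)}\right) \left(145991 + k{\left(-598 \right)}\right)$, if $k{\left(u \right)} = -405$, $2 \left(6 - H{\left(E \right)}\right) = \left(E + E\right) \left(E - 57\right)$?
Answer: $-89973167102$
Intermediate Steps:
$H{\left(E \right)} = 6 - E \left(-57 + E\right)$ ($H{\left(E \right)} = 6 - \frac{\left(E + E\right) \left(E - 57\right)}{2} = 6 - \frac{2 E \left(-57 + E\right)}{2} = 6 - E \left(-57 + E\right)$)
$\left(-418569 + H{\left(476 \right)}\right) \left(145991 + k{\left(-598 \right)}\right) = \left(-418569 + \left(6 - 476^{2} + 57 \cdot 476\right)\right) \left(145991 - 405\right) = \left(-418569 + \left(6 - 226576 + 27132\right)\right) 145586 = \left(-418569 - 199438\right) 145586 = \left(-618007\right) 145586 = -89973167102$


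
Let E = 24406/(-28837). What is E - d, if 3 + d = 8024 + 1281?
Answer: -268266180/28837 ≈ -9302.8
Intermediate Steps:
d = 9302 (d = -3 + (8024 + 1281) = -3 + 9305 = 9302)
E = -24406/28837 (E = 24406*(-1/28837) = -24406/28837 ≈ -0.84634)
E - d = -24406/28837 - 1*9302 = -24406/28837 - 9302 = -268266180/28837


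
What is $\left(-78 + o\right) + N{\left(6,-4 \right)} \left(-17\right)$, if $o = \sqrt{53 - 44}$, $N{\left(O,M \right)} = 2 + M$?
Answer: $-41$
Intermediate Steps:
$o = 3$ ($o = \sqrt{9} = 3$)
$\left(-78 + o\right) + N{\left(6,-4 \right)} \left(-17\right) = \left(-78 + 3\right) + \left(2 - 4\right) \left(-17\right) = -75 - -34 = -75 + 34 = -41$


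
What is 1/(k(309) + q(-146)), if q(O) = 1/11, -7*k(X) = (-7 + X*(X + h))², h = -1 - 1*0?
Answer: -11/14231449924 ≈ -7.7294e-10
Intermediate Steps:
h = -1 (h = -1 + 0 = -1)
k(X) = -(-7 + X*(-1 + X))²/7 (k(X) = -(-7 + X*(X - 1))²/7 = -(-7 + X*(-1 + X))²/7)
q(O) = 1/11
1/(k(309) + q(-146)) = 1/(-(7 + 309 - 1*309²)²/7 + 1/11) = 1/(-(7 + 309 - 1*95481)²/7 + 1/11) = 1/(-(7 + 309 - 95481)²/7 + 1/11) = 1/(-⅐*(-95165)² + 1/11) = 1/(-⅐*9056377225 + 1/11) = 1/(-1293768175 + 1/11) = 1/(-14231449924/11) = -11/14231449924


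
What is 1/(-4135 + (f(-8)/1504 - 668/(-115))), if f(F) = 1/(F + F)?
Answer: -2767360/11426958963 ≈ -0.00024218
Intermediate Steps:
f(F) = 1/(2*F)
1/(-4135 + (f(-8)/1504 - 668/(-115))) = 1/(-4135 + (((½)/(-8))/1504 - 668/(-115))) = 1/(-4135 + (((½)*(-⅛))*(1/1504) - 668*(-1/115))) = 1/(-4135 + (-1/16*1/1504 + 668/115)) = 1/(-4135 + (-1/24064 + 668/115)) = 1/(-4135 + 16074637/2767360) = 1/(-11426958963/2767360) = -2767360/11426958963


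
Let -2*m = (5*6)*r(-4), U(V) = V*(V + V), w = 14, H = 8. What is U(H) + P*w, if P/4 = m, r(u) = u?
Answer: 3488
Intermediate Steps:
U(V) = 2*V**2 (U(V) = V*(2*V) = 2*V**2)
m = 60 (m = -5*6*(-4)/2 = -15*(-4) = -1/2*(-120) = 60)
P = 240 (P = 4*60 = 240)
U(H) + P*w = 2*8**2 + 240*14 = 2*64 + 3360 = 128 + 3360 = 3488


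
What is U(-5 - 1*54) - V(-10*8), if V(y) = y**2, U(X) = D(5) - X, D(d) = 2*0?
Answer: -6341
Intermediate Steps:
D(d) = 0
U(X) = -X (U(X) = 0 - X = -X)
U(-5 - 1*54) - V(-10*8) = -(-5 - 1*54) - (-10*8)**2 = -(-5 - 54) - 1*(-80)**2 = -1*(-59) - 1*6400 = 59 - 6400 = -6341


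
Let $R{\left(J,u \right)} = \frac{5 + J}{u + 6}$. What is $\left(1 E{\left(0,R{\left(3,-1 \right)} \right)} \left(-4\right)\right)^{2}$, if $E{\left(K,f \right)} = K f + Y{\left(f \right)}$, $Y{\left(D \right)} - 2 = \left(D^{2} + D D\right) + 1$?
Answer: $\frac{659344}{625} \approx 1055.0$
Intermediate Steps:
$Y{\left(D \right)} = 3 + 2 D^{2}$ ($Y{\left(D \right)} = 2 + \left(\left(D^{2} + D D\right) + 1\right) = 2 + \left(\left(D^{2} + D^{2}\right) + 1\right) = 2 + \left(2 D^{2} + 1\right) = 2 + \left(1 + 2 D^{2}\right) = 3 + 2 D^{2}$)
$R{\left(J,u \right)} = \frac{5 + J}{6 + u}$
$E{\left(K,f \right)} = 3 + 2 f^{2} + K f$ ($E{\left(K,f \right)} = K f + \left(3 + 2 f^{2}\right) = 3 + 2 f^{2} + K f$)
$\left(1 E{\left(0,R{\left(3,-1 \right)} \right)} \left(-4\right)\right)^{2} = \left(1 \left(3 + 2 \left(\frac{5 + 3}{6 - 1}\right)^{2} + 0 \frac{5 + 3}{6 - 1}\right) \left(-4\right)\right)^{2} = \left(1 \left(3 + 2 \left(\frac{1}{5} \cdot 8\right)^{2} + 0 \cdot \frac{1}{5} \cdot 8\right) \left(-4\right)\right)^{2} = \left(1 \left(3 + 2 \left(\frac{8}{5}\right)^{2} + 0 \cdot \frac{8}{5}\right) \left(-4\right)\right)^{2} = \left(1 \left(3 + 2 \cdot \frac{64}{25} + 0\right) \left(-4\right)\right)^{2} = \left(1 \left(3 + \frac{128}{25} + 0\right) \left(-4\right)\right)^{2} = \left(1 \cdot \frac{203}{25} \left(-4\right)\right)^{2} = \left(\frac{203}{25} \left(-4\right)\right)^{2} = \left(- \frac{812}{25}\right)^{2} = \frac{659344}{625}$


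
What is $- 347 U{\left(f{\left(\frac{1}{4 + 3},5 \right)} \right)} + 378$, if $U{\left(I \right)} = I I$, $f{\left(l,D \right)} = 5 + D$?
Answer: $-34322$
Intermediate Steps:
$U{\left(I \right)} = I^{2}$
$- 347 U{\left(f{\left(\frac{1}{4 + 3},5 \right)} \right)} + 378 = - 347 \left(5 + 5\right)^{2} + 378 = - 347 \cdot 10^{2} + 378 = \left(-347\right) 100 + 378 = -34700 + 378 = -34322$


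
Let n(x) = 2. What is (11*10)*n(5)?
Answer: 220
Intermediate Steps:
(11*10)*n(5) = (11*10)*2 = 110*2 = 220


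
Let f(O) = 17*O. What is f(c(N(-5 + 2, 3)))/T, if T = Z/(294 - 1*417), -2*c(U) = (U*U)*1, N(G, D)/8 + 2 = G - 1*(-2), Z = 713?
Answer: 602208/713 ≈ 844.61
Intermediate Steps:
N(G, D) = 8*G (N(G, D) = -16 + 8*(G - 1*(-2)) = -16 + 8*(G + 2) = -16 + 8*(2 + G) = -16 + (16 + 8*G) = 8*G)
c(U) = -U²/2 (c(U) = -U*U/2 = -U²/2)
T = -713/123 (T = 713/(294 - 1*417) = 713/(294 - 417) = 713/(-123) = 713*(-1/123) = -713/123 ≈ -5.7967)
f(c(N(-5 + 2, 3)))/T = (17*(-64*(-5 + 2)²/2))/(-713/123) = (17*(-(8*(-3))²/2))*(-123/713) = (17*(-½*(-24)²))*(-123/713) = (17*(-½*576))*(-123/713) = (17*(-288))*(-123/713) = -4896*(-123/713) = 602208/713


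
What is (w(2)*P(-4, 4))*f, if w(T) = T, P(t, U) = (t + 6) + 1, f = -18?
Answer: -108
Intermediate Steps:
P(t, U) = 7 + t (P(t, U) = (6 + t) + 1 = 7 + t)
(w(2)*P(-4, 4))*f = (2*(7 - 4))*(-18) = (2*3)*(-18) = 6*(-18) = -108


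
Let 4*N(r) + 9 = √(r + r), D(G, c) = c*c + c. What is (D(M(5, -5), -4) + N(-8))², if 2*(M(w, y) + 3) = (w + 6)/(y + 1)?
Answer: 1505/16 + 39*I/2 ≈ 94.063 + 19.5*I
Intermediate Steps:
M(w, y) = -3 + (6 + w)/(2*(1 + y)) (M(w, y) = -3 + ((w + 6)/(y + 1))/2 = -3 + ((6 + w)/(1 + y))/2 = -3 + (6 + w)/(2*(1 + y)))
D(G, c) = c + c² (D(G, c) = c² + c = c + c²)
N(r) = -9/4 + √2*√r/4 (N(r) = -9/4 + √(r + r)/4 = -9/4 + √(2*r)/4 = -9/4 + (√2*√r)/4 = -9/4 + √2*√r/4)
(D(M(5, -5), -4) + N(-8))² = (-4*(1 - 4) + (-9/4 + √2*√(-8)/4))² = (-4*(-3) + (-9/4 + √2*(2*I*√2)/4))² = (12 + (-9/4 + I))² = (39/4 + I)²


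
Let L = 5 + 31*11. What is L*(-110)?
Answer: -38060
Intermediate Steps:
L = 346 (L = 5 + 341 = 346)
L*(-110) = 346*(-110) = -38060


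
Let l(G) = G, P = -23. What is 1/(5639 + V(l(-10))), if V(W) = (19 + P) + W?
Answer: 1/5625 ≈ 0.00017778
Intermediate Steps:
V(W) = -4 + W (V(W) = (19 - 23) + W = -4 + W)
1/(5639 + V(l(-10))) = 1/(5639 + (-4 - 10)) = 1/(5639 - 14) = 1/5625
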